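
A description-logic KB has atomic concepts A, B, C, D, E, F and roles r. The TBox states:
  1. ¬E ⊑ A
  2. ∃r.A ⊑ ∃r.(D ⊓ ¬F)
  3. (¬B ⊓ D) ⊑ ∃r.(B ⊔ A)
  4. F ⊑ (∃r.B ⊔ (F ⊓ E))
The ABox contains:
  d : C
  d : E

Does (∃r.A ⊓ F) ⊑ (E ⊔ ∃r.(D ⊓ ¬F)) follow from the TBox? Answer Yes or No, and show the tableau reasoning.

1. (∃r.A ⊓ F) ⊑ (E ⊔ ∃r.(D ⊓ ¬F))  ⇔  ((∃r.A ⊓ F) ⊓ (¬E ⊓ ∀r.(¬D ⊔ F))) unsat w.r.t. T
   all branches close; clash {E, ¬E} at x₀
2. Hence (∃r.A ⊓ F) ⊑ (E ⊔ ∃r.(D ⊓ ¬F)): entailed.

Yes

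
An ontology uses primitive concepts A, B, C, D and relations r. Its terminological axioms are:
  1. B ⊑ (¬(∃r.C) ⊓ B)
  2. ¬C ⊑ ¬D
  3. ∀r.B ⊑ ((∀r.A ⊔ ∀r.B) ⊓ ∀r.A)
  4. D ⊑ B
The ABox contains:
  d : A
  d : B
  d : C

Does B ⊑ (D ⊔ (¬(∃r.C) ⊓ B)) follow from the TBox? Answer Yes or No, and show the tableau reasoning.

1. B ⊑ (D ⊔ (¬(∃r.C) ⊓ B))  ⇔  (B ⊓ (¬D ⊓ (∃r.C ⊔ ¬B))) unsat w.r.t. T
   all branches close; clash {B, ¬B} at x₀
2. Hence B ⊑ (D ⊔ (¬(∃r.C) ⊓ B)): entailed.

Yes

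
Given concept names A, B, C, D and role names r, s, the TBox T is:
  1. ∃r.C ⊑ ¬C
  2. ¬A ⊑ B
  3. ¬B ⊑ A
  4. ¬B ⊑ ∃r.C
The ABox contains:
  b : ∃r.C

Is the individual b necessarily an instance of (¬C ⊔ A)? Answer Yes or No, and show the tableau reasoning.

1. b : (¬C ⊔ A)?  L(b) = {∃r.C} ∪ {(C ⊓ ¬A)}
   clash {C, ¬C} at b — b ∈ (¬C ⊔ A)
2. Hence b : (¬C ⊔ A): entailed.

Yes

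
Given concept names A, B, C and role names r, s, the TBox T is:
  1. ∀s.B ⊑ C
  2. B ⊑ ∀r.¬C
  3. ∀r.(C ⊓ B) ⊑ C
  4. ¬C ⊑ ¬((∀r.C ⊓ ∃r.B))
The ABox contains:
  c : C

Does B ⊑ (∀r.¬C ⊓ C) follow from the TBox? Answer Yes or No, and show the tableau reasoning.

1. B ⊑ (∀r.¬C ⊓ C)  ⇔  (B ⊓ (∃r.C ⊔ ¬C)) unsat w.r.t. T
   apply at x₀: B⊑∀r.¬C
   open: L(x₀) ⊇ {B, ¬C, ∀r.¬C, ∃r.(¬C ⊔ ¬B), ∃r.¬C, …} (+ ∃-successors)
2. Hence B ⊑ (∀r.¬C ⊓ C): not entailed.

No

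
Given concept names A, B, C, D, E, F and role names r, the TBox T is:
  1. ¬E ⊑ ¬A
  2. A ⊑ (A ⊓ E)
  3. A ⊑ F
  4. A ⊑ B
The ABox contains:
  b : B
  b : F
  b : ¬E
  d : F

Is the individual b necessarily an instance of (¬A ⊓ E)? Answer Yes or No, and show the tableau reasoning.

No

1. b : (¬A ⊓ E)?  L(b) = {B, F, ¬E} ∪ {(A ⊔ ¬E)}
   apply at b: ¬E⊑¬A
   open: L(b) ⊇ {B, F, ¬A, ¬E} — b ∉ (¬A ⊓ E) possible
2. Hence b : (¬A ⊓ E): not entailed.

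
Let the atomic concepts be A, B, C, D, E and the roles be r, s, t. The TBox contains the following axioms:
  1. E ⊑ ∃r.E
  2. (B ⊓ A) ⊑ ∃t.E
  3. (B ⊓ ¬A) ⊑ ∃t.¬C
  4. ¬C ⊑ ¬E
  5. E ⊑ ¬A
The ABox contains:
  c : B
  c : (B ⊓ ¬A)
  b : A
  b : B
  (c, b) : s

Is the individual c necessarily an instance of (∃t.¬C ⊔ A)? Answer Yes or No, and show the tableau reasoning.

Yes

1. c : (∃t.¬C ⊔ A)?  L(c) = {B, (B ⊓ ¬A)} ∪ {(∀t.C ⊓ ¬A)}
   clash {C, ¬C} at an ∃-successor — c ∈ (∃t.¬C ⊔ A)
2. Hence c : (∃t.¬C ⊔ A): entailed.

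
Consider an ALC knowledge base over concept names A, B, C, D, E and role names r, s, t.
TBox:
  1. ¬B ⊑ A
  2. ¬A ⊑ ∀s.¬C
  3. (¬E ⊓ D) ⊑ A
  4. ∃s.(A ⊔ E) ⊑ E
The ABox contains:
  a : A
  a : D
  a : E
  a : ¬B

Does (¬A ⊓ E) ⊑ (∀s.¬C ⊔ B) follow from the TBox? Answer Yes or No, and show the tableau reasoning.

1. (¬A ⊓ E) ⊑ (∀s.¬C ⊔ B)  ⇔  ((¬A ⊓ E) ⊓ (∃s.C ⊓ ¬B)) unsat w.r.t. T
   all branches close; clash {A, ¬A} at x₀
2. Hence (¬A ⊓ E) ⊑ (∀s.¬C ⊔ B): entailed.

Yes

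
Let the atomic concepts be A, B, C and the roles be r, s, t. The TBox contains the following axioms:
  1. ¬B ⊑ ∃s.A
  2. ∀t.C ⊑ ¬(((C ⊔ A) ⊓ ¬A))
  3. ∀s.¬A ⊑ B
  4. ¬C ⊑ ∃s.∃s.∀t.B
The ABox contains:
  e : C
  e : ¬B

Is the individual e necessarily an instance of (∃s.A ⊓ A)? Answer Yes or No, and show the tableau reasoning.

1. e : (∃s.A ⊓ A)?  L(e) = {C, ¬B} ∪ {(∀s.¬A ⊔ ¬A)}
   apply at e: ¬B⊑∃s.A
   open: L(e) ⊇ {C, ¬A, ¬B, ∃s.A, ∃t.¬C} (+ ∃-successors) — e ∉ (∃s.A ⊓ A) possible
2. Hence e : (∃s.A ⊓ A): not entailed.

No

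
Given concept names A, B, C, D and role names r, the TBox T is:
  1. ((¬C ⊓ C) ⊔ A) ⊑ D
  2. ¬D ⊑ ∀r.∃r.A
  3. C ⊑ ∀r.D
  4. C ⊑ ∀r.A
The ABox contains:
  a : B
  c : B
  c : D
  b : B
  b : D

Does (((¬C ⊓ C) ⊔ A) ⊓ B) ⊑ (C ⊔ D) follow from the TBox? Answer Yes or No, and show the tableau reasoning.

1. (((¬C ⊓ C) ⊔ A) ⊓ B) ⊑ (C ⊔ D)  ⇔  ((((¬C ⊓ C) ⊔ A) ⊓ B) ⊓ (¬C ⊓ ¬D)) unsat w.r.t. T
   all branches close; clash {D, ¬D} at x₀
2. Hence (((¬C ⊓ C) ⊔ A) ⊓ B) ⊑ (C ⊔ D): entailed.

Yes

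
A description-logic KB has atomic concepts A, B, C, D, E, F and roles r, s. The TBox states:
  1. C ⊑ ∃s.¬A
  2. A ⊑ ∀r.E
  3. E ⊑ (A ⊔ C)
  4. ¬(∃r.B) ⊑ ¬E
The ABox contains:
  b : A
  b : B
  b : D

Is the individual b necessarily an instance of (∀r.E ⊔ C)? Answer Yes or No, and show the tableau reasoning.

1. b : (∀r.E ⊔ C)?  L(b) = {A, B, D} ∪ {(∃r.¬E ⊓ ¬C)}
   clash {E, ¬E} at an ∃-successor — b ∈ (∀r.E ⊔ C)
2. Hence b : (∀r.E ⊔ C): entailed.

Yes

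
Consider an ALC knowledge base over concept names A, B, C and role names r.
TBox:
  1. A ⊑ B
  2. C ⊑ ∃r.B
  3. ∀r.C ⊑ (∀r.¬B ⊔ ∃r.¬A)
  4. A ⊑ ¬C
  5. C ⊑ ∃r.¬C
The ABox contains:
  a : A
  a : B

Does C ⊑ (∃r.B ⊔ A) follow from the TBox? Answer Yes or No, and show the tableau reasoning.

Yes

1. C ⊑ (∃r.B ⊔ A)  ⇔  (C ⊓ (∀r.¬B ⊓ ¬A)) unsat w.r.t. T
   all branches close; clash {B, ¬B} at an ∃-successor
2. Hence C ⊑ (∃r.B ⊔ A): entailed.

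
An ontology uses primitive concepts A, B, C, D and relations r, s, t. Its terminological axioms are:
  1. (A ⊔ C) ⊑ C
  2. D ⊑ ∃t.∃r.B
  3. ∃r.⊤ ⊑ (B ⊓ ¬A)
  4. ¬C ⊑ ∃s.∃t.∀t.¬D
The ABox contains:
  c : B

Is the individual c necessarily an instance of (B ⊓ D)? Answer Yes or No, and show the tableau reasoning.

No

1. c : (B ⊓ D)?  L(c) = {B} ∪ {(¬B ⊔ ¬D)}
   open: L(c) ⊇ {B, ¬A, ¬C, ¬D, ∀r.⊥, …} (+ ∃-successors) — c ∉ (B ⊓ D) possible
2. Hence c : (B ⊓ D): not entailed.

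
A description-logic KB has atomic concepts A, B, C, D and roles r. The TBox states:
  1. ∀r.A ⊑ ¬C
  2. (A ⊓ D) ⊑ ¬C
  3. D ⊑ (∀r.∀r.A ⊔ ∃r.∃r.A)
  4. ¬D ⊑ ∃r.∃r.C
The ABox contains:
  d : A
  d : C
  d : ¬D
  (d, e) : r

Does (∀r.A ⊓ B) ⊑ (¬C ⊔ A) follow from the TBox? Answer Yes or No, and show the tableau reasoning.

1. (∀r.A ⊓ B) ⊑ (¬C ⊔ A)  ⇔  ((∀r.A ⊓ B) ⊓ (C ⊓ ¬A)) unsat w.r.t. T
   all branches close; clash {C, ¬C} at x₀
2. Hence (∀r.A ⊓ B) ⊑ (¬C ⊔ A): entailed.

Yes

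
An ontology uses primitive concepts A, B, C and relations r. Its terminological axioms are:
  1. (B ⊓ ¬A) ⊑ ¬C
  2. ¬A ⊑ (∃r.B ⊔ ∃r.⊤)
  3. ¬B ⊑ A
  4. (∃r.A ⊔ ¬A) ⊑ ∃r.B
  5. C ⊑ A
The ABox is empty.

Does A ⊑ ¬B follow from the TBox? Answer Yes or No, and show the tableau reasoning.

No

1. A ⊑ ¬B  ⇔  (A ⊓ B) unsat w.r.t. T
   open: L(x₀) ⊇ {A, B, ∀r.¬A}
2. Hence A ⊑ ¬B: not entailed.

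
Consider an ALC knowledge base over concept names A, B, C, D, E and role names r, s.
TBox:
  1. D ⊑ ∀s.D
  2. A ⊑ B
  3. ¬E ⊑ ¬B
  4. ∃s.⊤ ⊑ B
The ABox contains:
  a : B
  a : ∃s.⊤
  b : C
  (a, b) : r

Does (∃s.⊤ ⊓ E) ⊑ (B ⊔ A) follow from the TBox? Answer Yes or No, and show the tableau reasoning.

Yes

1. (∃s.⊤ ⊓ E) ⊑ (B ⊔ A)  ⇔  ((∃s.⊤ ⊓ E) ⊓ (¬B ⊓ ¬A)) unsat w.r.t. T
   all branches close; clash {B, ¬B} at x₀
2. Hence (∃s.⊤ ⊓ E) ⊑ (B ⊔ A): entailed.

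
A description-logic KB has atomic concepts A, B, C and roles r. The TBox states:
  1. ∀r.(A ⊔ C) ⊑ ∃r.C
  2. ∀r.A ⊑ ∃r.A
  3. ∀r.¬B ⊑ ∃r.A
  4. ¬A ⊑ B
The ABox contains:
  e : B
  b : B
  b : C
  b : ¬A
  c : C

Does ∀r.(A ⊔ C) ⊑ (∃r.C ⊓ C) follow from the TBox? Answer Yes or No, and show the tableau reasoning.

1. ∀r.(A ⊔ C) ⊑ (∃r.C ⊓ C)  ⇔  (∀r.(A ⊔ C) ⊓ (∀r.¬C ⊔ ¬C)) unsat w.r.t. T
   apply at x₀: ∀r.(A ⊔ C)⊑∃r.C
   open: L(x₀) ⊇ {A, ¬C, ∀r.(A ⊔ C), ∃r.B, ∃r.C, …} (+ ∃-successors)
2. Hence ∀r.(A ⊔ C) ⊑ (∃r.C ⊓ C): not entailed.

No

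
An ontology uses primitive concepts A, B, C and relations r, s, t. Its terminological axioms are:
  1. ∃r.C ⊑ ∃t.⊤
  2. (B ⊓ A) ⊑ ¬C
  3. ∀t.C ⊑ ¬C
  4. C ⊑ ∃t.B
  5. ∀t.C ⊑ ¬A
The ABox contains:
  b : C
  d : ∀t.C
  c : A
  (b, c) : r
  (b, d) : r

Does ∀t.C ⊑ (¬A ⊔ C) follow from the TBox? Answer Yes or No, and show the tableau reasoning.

1. ∀t.C ⊑ (¬A ⊔ C)  ⇔  (∀t.C ⊓ (A ⊓ ¬C)) unsat w.r.t. T
   all branches close; clash {A, ¬A} at x₀
2. Hence ∀t.C ⊑ (¬A ⊔ C): entailed.

Yes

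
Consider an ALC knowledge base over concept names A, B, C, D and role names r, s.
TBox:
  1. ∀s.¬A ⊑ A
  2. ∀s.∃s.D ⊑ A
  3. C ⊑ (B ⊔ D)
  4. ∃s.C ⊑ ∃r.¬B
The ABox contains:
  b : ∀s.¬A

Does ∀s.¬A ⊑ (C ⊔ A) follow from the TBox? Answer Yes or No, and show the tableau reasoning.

Yes

1. ∀s.¬A ⊑ (C ⊔ A)  ⇔  (∀s.¬A ⊓ (¬C ⊓ ¬A)) unsat w.r.t. T
   all branches close; clash {A, ¬A} at x₀
2. Hence ∀s.¬A ⊑ (C ⊔ A): entailed.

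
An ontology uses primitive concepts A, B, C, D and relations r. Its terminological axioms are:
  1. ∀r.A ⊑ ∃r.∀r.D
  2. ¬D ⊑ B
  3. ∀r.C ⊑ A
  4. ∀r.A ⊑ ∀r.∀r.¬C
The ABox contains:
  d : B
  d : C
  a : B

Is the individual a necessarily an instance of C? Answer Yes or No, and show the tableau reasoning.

1. a : C?  L(a) = {B} ∪ {¬C}
   open: L(a) ⊇ {B, ¬C, ∃r.¬A, ∃r.¬C} (+ ∃-successors) — a ∉ C possible
2. Hence a : C: not entailed.

No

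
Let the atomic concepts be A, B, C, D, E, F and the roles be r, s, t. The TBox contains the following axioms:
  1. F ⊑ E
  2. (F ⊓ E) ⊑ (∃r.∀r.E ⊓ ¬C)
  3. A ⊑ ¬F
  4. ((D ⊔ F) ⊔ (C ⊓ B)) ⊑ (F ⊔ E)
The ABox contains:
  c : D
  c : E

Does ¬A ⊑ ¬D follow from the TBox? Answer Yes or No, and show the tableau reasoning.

1. ¬A ⊑ ¬D  ⇔  (¬A ⊓ D) unsat w.r.t. T
   open: L(x₀) ⊇ {D, E, ¬A, ¬F}
2. Hence ¬A ⊑ ¬D: not entailed.

No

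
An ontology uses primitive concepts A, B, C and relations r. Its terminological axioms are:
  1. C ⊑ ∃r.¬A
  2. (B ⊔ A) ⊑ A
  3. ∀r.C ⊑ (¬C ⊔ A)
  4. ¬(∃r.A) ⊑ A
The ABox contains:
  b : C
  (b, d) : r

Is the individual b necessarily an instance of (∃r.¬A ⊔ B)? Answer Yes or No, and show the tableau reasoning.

1. b : (∃r.¬A ⊔ B)?  L(b) = {C} ∪ {(∀r.A ⊓ ¬B)}
   clash {A, ¬A} at an ∃-successor — b ∈ (∃r.¬A ⊔ B)
2. Hence b : (∃r.¬A ⊔ B): entailed.

Yes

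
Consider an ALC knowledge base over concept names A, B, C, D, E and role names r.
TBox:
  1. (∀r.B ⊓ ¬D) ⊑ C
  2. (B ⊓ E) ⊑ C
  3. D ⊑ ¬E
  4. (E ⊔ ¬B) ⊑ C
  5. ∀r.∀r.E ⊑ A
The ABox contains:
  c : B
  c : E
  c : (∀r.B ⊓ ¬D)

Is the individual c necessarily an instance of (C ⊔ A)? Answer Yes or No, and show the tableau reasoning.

Yes

1. c : (C ⊔ A)?  L(c) = {B, E, (∀r.B ⊓ ¬D)} ∪ {(¬C ⊓ ¬A)}
   clash {C, ¬C} at c — c ∈ (C ⊔ A)
2. Hence c : (C ⊔ A): entailed.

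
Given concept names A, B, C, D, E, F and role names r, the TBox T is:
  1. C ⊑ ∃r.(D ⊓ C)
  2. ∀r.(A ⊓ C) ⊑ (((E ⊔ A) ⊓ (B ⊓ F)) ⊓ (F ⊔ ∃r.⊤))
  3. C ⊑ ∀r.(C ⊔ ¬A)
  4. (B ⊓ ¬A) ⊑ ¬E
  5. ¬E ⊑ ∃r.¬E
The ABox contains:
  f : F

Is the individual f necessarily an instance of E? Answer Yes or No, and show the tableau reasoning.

No

1. f : E?  L(f) = {F} ∪ {¬E}
   apply at f: ¬E⊑∃r.¬E
   open: L(f) ⊇ {F, ¬C, ¬E, ∃r.(¬A ⊔ ¬C), ∃r.¬E} (+ ∃-successors) — f ∉ E possible
2. Hence f : E: not entailed.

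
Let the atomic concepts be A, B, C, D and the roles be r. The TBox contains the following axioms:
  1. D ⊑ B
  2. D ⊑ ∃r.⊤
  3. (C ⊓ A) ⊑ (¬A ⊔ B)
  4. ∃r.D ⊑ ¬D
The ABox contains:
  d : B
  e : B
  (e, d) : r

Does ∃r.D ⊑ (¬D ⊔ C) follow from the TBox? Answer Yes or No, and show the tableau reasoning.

Yes

1. ∃r.D ⊑ (¬D ⊔ C)  ⇔  (∃r.D ⊓ (D ⊓ ¬C)) unsat w.r.t. T
   all branches close; clash {D, ¬D} at x₀
2. Hence ∃r.D ⊑ (¬D ⊔ C): entailed.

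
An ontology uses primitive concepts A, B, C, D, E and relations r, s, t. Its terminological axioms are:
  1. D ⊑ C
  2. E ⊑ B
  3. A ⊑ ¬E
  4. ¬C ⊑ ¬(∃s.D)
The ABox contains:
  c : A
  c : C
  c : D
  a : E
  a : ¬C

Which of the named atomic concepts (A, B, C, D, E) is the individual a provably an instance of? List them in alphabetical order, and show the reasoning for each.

1. a : A?  L(a) = {E, ¬C} ∪ {¬A}
   apply at a: E⊑B; ¬C⊑¬(∃s.D)
   open: L(a) ⊇ {B, E, ¬A, ¬C, ¬D, …} — a ∉ A possible
2. a : B?  L(a) = {E, ¬C} ∪ {¬B}
   clash {E, ¬E} at a — a ∈ B
3. a : C?  L(a) = {E, ¬C} ∪ {¬C}
   apply at a: E⊑B; ¬C⊑¬(∃s.D)
   open: L(a) ⊇ {B, E, ¬A, ¬C, ¬D, …} — a ∉ C possible
4. a : D?  L(a) = {E, ¬C} ∪ {¬D}
   apply at a: E⊑B; ¬C⊑¬(∃s.D)
   open: L(a) ⊇ {B, E, ¬A, ¬C, ¬D, …} — a ∉ D possible
5. a : E?  L(a) = {E, ¬C} ∪ {¬E}
   clash {E, ¬E} at a — a ∈ E
6. Entailed for a: {B, E}

{B, E}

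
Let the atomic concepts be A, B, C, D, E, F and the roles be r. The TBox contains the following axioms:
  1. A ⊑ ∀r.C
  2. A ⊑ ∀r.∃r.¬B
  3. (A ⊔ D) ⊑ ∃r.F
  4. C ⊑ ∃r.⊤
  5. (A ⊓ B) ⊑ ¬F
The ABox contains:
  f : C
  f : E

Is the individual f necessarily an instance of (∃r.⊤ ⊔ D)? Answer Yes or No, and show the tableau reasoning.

Yes

1. f : (∃r.⊤ ⊔ D)?  L(f) = {C, E} ∪ {(∀r.⊥ ⊓ ¬D)}
   clash ⊥ at an ∃-successor — f ∈ (∃r.⊤ ⊔ D)
2. Hence f : (∃r.⊤ ⊔ D): entailed.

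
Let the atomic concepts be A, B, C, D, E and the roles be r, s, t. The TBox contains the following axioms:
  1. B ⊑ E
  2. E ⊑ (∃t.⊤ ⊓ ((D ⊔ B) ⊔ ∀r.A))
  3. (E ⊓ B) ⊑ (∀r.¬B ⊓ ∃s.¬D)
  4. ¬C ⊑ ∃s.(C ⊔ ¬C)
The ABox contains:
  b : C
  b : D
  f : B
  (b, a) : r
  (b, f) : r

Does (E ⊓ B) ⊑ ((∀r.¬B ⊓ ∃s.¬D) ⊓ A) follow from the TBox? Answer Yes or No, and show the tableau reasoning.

No

1. (E ⊓ B) ⊑ ((∀r.¬B ⊓ ∃s.¬D) ⊓ A)  ⇔  ((E ⊓ B) ⊓ ((∃r.B ⊔ ∀s.D) ⊔ ¬A)) unsat w.r.t. T
   apply at x₀: E⊑(∃t.⊤ ⊓ ((D ⊔ B) ⊔ ∀r.A)); (E ⊓ B)⊑(∀r.¬B ⊓ ∃s.¬D)
   open: L(x₀) ⊇ {B, C, E, ¬A, ∀r.¬B, …} (+ ∃-successors)
2. Hence (E ⊓ B) ⊑ ((∀r.¬B ⊓ ∃s.¬D) ⊓ A): not entailed.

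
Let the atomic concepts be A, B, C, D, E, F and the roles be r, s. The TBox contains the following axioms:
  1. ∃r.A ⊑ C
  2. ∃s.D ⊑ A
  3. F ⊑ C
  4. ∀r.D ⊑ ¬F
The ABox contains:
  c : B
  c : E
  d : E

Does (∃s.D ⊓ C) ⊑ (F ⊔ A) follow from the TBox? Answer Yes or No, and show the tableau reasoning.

Yes

1. (∃s.D ⊓ C) ⊑ (F ⊔ A)  ⇔  ((∃s.D ⊓ C) ⊓ (¬F ⊓ ¬A)) unsat w.r.t. T
   all branches close; clash {A, ¬A} at x₀
2. Hence (∃s.D ⊓ C) ⊑ (F ⊔ A): entailed.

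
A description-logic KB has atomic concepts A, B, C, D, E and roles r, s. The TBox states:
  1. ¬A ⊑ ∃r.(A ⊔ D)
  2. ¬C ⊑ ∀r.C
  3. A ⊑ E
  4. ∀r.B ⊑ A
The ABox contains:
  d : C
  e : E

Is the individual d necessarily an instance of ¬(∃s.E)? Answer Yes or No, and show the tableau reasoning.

No

1. d : ¬(∃s.E)?  L(d) = {C} ∪ {∃s.E}
   open: L(d) ⊇ {C, ¬A, ∃r.(A ⊔ D), ∃r.¬B, ∃s.E} (+ ∃-successors) — d ∉ ¬(∃s.E) possible
2. Hence d : ¬(∃s.E): not entailed.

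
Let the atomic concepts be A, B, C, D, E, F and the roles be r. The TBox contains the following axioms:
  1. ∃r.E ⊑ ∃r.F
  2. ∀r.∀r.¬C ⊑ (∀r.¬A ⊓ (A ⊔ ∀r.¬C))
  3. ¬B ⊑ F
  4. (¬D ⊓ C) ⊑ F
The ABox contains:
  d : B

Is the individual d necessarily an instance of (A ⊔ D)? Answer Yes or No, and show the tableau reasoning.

No

1. d : (A ⊔ D)?  L(d) = {B} ∪ {(¬A ⊓ ¬D)}
   open: L(d) ⊇ {B, ¬A, ¬C, ¬D, ∀r.¬E, …} (+ ∃-successors) — d ∉ (A ⊔ D) possible
2. Hence d : (A ⊔ D): not entailed.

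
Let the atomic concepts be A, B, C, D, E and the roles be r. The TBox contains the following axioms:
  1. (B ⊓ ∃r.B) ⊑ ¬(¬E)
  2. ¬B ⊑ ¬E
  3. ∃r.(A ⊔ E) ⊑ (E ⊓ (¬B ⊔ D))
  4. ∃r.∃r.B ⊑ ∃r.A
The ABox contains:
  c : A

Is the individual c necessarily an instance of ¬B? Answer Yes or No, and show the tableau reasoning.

No

1. c : ¬B?  L(c) = {A} ∪ {B}
   open: L(c) ⊇ {A, B, ∀r.(¬A ⊓ ¬E), ∀r.¬B, ∀r.∀r.¬B} — c ∉ ¬B possible
2. Hence c : ¬B: not entailed.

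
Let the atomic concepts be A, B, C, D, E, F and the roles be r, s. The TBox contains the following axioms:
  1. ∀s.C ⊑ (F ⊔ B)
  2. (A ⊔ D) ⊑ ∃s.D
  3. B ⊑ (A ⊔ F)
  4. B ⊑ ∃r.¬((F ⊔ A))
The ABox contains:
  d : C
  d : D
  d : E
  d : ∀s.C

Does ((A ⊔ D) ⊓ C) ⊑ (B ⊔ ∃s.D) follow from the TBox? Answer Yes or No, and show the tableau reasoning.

Yes

1. ((A ⊔ D) ⊓ C) ⊑ (B ⊔ ∃s.D)  ⇔  (((A ⊔ D) ⊓ C) ⊓ (¬B ⊓ ∀s.¬D)) unsat w.r.t. T
   all branches close; clash {B, ¬B} at x₀
2. Hence ((A ⊔ D) ⊓ C) ⊑ (B ⊔ ∃s.D): entailed.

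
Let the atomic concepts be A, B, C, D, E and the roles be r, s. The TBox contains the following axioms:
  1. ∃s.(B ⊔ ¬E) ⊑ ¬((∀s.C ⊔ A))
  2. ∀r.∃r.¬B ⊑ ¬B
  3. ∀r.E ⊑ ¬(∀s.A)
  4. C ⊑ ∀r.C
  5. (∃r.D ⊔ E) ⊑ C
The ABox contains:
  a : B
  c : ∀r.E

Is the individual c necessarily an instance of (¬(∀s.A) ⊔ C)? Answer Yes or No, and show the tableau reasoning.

1. c : (¬(∀s.A) ⊔ C)?  L(c) = {∀r.E} ∪ {(∀s.A ⊓ ¬C)}
   clash {C, ¬C} at c — c ∈ (¬(∀s.A) ⊔ C)
2. Hence c : (¬(∀s.A) ⊔ C): entailed.

Yes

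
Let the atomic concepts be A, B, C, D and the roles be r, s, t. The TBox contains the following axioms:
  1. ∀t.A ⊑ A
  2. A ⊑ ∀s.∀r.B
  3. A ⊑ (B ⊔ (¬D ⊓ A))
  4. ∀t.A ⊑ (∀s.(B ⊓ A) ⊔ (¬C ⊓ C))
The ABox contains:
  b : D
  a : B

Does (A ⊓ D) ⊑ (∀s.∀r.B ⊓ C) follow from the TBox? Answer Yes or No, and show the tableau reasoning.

No

1. (A ⊓ D) ⊑ (∀s.∀r.B ⊓ C)  ⇔  ((A ⊓ D) ⊓ (∃s.∃r.¬B ⊔ ¬C)) unsat w.r.t. T
   apply at x₀: A⊑∀s.∀r.B; A⊑(B ⊔ (¬D ⊓ A))
   open: L(x₀) ⊇ {A, B, D, ¬C, ∀s.∀r.B, …} (+ ∃-successors)
2. Hence (A ⊓ D) ⊑ (∀s.∀r.B ⊓ C): not entailed.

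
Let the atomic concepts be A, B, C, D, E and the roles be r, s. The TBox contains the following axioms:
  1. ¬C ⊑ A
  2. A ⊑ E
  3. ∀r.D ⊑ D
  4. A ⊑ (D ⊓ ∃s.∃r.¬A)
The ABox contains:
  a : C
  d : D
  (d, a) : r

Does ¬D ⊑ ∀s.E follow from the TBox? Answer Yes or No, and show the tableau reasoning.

1. ¬D ⊑ ∀s.E  ⇔  (¬D ⊓ ∃s.¬E) unsat w.r.t. T
   open: L(x₀) ⊇ {C, ¬A, ¬D, ∃r.¬D, ∃s.¬E} (+ ∃-successors)
2. Hence ¬D ⊑ ∀s.E: not entailed.

No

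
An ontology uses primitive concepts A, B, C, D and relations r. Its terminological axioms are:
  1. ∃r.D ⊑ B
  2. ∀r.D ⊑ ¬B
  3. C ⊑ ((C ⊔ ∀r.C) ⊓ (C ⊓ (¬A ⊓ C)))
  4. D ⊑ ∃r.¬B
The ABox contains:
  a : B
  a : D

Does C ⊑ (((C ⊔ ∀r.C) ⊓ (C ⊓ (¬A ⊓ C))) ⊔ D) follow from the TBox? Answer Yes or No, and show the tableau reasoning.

1. C ⊑ (((C ⊔ ∀r.C) ⊓ (C ⊓ (¬A ⊓ C))) ⊔ D)  ⇔  (C ⊓ (((¬C ⊓ ∃r.¬C) ⊔ (¬C ⊔ (A ⊔ ¬C))) ⊓ ¬D)) unsat w.r.t. T
   all branches close; clash {B, ¬B} at x₀
2. Hence C ⊑ (((C ⊔ ∀r.C) ⊓ (C ⊓ (¬A ⊓ C))) ⊔ D): entailed.

Yes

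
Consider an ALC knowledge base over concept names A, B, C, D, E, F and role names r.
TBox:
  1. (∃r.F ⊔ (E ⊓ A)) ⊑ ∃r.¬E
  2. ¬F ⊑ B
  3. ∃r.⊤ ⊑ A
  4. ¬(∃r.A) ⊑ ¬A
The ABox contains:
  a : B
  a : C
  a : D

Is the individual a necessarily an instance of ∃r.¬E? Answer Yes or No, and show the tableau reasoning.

No

1. a : ∃r.¬E?  L(a) = {B, C, D} ∪ {∀r.E}
   open: L(a) ⊇ {B, C, D, ¬A, ∀r.E, …} — a ∉ ∃r.¬E possible
2. Hence a : ∃r.¬E: not entailed.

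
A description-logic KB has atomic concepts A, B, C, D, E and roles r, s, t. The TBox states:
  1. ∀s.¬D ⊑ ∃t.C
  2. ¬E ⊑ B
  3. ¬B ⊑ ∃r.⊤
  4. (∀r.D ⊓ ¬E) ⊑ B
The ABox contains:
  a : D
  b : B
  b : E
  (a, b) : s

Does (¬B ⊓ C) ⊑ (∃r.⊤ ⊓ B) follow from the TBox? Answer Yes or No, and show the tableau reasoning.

1. (¬B ⊓ C) ⊑ (∃r.⊤ ⊓ B)  ⇔  ((¬B ⊓ C) ⊓ (∀r.⊥ ⊔ ¬B)) unsat w.r.t. T
   apply at x₀: ¬B⊑∃r.⊤
   open: L(x₀) ⊇ {C, E, ¬B, ∃r.⊤, ∃s.D} (+ ∃-successors)
2. Hence (¬B ⊓ C) ⊑ (∃r.⊤ ⊓ B): not entailed.

No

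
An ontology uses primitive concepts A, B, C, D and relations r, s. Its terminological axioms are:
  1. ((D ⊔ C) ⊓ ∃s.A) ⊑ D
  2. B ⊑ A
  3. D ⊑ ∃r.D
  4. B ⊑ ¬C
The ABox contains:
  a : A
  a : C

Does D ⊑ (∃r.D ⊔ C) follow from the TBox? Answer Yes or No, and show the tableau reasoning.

Yes

1. D ⊑ (∃r.D ⊔ C)  ⇔  (D ⊓ (∀r.¬D ⊓ ¬C)) unsat w.r.t. T
   all branches close; clash {D, ¬D} at an ∃-successor
2. Hence D ⊑ (∃r.D ⊔ C): entailed.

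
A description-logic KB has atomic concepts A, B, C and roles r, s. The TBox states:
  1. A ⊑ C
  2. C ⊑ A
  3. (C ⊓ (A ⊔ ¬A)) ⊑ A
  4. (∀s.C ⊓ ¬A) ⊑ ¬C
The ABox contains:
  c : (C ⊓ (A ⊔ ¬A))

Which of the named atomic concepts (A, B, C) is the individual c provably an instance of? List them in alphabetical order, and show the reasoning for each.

1. c : A?  L(c) = {(C ⊓ (A ⊔ ¬A))} ∪ {¬A}
   clash {A, ¬A} at c — c ∈ A
2. c : B?  L(c) = {(C ⊓ (A ⊔ ¬A))} ∪ {¬B}
   apply at c: C⊑A; (C ⊓ (A ⊔ ¬A))⊑A
   open: L(c) ⊇ {A, C, ¬B} — c ∉ B possible
3. c : C?  L(c) = {(C ⊓ (A ⊔ ¬A))} ∪ {¬C}
   clash {C, ¬C} at c — c ∈ C
4. Entailed for c: {A, C}

{A, C}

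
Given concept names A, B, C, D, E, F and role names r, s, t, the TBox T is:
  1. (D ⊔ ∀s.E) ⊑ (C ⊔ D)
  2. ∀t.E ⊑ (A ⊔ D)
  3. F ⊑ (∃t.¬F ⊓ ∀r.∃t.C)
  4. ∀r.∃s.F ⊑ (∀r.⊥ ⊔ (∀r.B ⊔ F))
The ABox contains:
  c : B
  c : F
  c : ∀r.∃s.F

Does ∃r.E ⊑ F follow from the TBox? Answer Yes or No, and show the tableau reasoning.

1. ∃r.E ⊑ F  ⇔  (∃r.E ⊓ ¬F) unsat w.r.t. T
   open: L(x₀) ⊇ {¬D, ¬F, ∃r.E, ∃r.∀s.¬F, ∃s.¬E, …} (+ ∃-successors)
2. Hence ∃r.E ⊑ F: not entailed.

No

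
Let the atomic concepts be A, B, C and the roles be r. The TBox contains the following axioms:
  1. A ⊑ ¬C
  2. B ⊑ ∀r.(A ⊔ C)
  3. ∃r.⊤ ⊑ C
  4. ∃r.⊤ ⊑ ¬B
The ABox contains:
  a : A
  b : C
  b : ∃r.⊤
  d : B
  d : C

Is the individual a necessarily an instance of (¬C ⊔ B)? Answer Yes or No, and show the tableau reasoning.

Yes

1. a : (¬C ⊔ B)?  L(a) = {A} ∪ {(C ⊓ ¬B)}
   clash {C, ¬C} at a — a ∈ (¬C ⊔ B)
2. Hence a : (¬C ⊔ B): entailed.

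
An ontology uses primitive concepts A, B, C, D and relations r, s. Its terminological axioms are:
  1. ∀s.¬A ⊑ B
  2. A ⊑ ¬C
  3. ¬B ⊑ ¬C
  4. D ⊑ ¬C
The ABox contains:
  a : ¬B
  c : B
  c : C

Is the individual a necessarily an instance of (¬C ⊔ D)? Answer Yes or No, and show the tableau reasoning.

Yes

1. a : (¬C ⊔ D)?  L(a) = {¬B} ∪ {(C ⊓ ¬D)}
   clash {C, ¬C} at a — a ∈ (¬C ⊔ D)
2. Hence a : (¬C ⊔ D): entailed.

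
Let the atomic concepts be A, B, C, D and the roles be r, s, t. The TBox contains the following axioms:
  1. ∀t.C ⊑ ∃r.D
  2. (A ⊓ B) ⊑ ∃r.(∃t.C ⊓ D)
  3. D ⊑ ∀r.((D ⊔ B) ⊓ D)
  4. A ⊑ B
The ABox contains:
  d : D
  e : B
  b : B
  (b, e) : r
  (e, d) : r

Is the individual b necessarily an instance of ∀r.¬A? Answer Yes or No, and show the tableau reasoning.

No

1. b : ∀r.¬A?  L(b) = {B} ∪ {∃r.A}
   open: L(b) ⊇ {B, ¬A, ¬D, ∃r.A, ∃t.¬C} (+ ∃-successors) — b ∉ ∀r.¬A possible
2. Hence b : ∀r.¬A: not entailed.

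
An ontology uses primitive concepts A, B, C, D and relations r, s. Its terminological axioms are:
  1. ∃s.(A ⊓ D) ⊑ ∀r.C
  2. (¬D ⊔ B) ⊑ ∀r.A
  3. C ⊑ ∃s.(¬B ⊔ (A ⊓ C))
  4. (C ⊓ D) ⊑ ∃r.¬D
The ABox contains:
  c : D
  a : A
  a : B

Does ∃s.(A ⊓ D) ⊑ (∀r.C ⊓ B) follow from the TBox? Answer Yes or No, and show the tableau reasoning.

No

1. ∃s.(A ⊓ D) ⊑ (∀r.C ⊓ B)  ⇔  (∃s.(A ⊓ D) ⊓ (∃r.¬C ⊔ ¬B)) unsat w.r.t. T
   apply at x₀: ∃s.(A ⊓ D)⊑∀r.C
   open: L(x₀) ⊇ {D, ¬B, ¬C, ∀r.C, ∃s.(A ⊓ D)} (+ ∃-successors)
2. Hence ∃s.(A ⊓ D) ⊑ (∀r.C ⊓ B): not entailed.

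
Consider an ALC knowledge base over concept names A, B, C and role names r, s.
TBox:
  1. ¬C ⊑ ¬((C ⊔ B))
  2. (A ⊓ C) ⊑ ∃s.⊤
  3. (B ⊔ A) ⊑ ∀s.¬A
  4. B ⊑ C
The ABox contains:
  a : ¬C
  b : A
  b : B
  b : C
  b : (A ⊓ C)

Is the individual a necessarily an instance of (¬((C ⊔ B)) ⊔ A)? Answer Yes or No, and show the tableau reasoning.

Yes

1. a : (¬((C ⊔ B)) ⊔ A)?  L(a) = {¬C} ∪ {((C ⊔ B) ⊓ ¬A)}
   clash {C, ¬C} at a — a ∈ (¬((C ⊔ B)) ⊔ A)
2. Hence a : (¬((C ⊔ B)) ⊔ A): entailed.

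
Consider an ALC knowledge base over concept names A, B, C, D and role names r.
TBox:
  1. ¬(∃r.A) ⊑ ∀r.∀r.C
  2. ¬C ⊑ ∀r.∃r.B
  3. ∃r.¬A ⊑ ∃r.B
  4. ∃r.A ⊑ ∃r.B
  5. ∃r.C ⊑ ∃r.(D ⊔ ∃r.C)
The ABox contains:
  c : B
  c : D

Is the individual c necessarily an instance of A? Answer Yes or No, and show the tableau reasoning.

No

1. c : A?  L(c) = {B, D} ∪ {¬A}
   open: L(c) ⊇ {B, C, D, ¬A, ∀r.A, …} — c ∉ A possible
2. Hence c : A: not entailed.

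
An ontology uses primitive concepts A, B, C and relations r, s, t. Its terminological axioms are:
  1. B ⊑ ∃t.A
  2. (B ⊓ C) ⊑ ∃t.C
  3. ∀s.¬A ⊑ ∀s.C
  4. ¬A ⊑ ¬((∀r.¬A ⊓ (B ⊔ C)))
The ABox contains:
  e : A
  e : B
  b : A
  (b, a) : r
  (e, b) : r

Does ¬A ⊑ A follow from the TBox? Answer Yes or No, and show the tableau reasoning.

No

1. ¬A ⊑ A  ⇔  (¬A ⊓ ¬A) unsat w.r.t. T
   apply at x₀: ¬A⊑¬((∀r.¬A ⊓ (B ⊔ C)))
   open: L(x₀) ⊇ {¬A, ¬B, ∃r.A, ∃s.A} (+ ∃-successors)
2. Hence ¬A ⊑ A: not entailed.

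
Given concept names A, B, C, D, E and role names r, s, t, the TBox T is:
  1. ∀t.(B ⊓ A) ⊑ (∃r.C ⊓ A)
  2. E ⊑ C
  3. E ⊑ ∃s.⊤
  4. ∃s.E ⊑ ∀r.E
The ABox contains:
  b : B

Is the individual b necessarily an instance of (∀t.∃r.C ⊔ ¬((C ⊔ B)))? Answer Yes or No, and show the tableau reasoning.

No

1. b : (∀t.∃r.C ⊔ ¬((C ⊔ B)))?  L(b) = {B} ∪ {(∃t.∀r.¬C ⊓ (C ⊔ B))}
   open: L(b) ⊇ {B, ¬E, ∀s.¬E, ∃t.(¬B ⊔ ¬A), ∃t.∀r.¬C} (+ ∃-successors) — b ∉ (∀t.∃r.C ⊔ ¬((C ⊔ B))) possible
2. Hence b : (∀t.∃r.C ⊔ ¬((C ⊔ B))): not entailed.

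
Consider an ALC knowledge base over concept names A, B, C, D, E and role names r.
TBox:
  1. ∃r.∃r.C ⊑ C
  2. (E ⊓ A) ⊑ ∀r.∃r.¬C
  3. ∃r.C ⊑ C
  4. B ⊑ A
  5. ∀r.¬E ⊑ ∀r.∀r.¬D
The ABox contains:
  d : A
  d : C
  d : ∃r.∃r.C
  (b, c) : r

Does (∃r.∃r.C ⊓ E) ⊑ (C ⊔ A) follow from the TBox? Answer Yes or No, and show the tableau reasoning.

1. (∃r.∃r.C ⊓ E) ⊑ (C ⊔ A)  ⇔  ((∃r.∃r.C ⊓ E) ⊓ (¬C ⊓ ¬A)) unsat w.r.t. T
   all branches close; clash {A, ¬A} at x₀
2. Hence (∃r.∃r.C ⊓ E) ⊑ (C ⊔ A): entailed.

Yes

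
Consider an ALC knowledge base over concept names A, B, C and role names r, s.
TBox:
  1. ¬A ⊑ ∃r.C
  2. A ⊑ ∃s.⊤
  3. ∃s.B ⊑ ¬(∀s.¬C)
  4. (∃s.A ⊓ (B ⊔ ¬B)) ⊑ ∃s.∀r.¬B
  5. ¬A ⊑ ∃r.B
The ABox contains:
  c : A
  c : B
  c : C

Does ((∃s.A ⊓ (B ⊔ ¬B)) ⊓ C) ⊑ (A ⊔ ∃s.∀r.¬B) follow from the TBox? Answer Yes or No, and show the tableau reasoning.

Yes

1. ((∃s.A ⊓ (B ⊔ ¬B)) ⊓ C) ⊑ (A ⊔ ∃s.∀r.¬B)  ⇔  (((∃s.A ⊓ (B ⊔ ¬B)) ⊓ C) ⊓ (¬A ⊓ ∀s.∃r.B)) unsat w.r.t. T
   all branches close; clash {B, ¬B} at an ∃-successor
2. Hence ((∃s.A ⊓ (B ⊔ ¬B)) ⊓ C) ⊑ (A ⊔ ∃s.∀r.¬B): entailed.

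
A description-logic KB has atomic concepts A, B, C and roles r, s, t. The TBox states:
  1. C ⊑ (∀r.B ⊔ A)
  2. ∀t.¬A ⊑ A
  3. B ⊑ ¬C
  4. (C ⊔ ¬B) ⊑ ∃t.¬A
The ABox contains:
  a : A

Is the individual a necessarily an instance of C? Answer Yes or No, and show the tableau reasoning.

No

1. a : C?  L(a) = {A} ∪ {¬C}
   open: L(a) ⊇ {A, B, ¬C} — a ∉ C possible
2. Hence a : C: not entailed.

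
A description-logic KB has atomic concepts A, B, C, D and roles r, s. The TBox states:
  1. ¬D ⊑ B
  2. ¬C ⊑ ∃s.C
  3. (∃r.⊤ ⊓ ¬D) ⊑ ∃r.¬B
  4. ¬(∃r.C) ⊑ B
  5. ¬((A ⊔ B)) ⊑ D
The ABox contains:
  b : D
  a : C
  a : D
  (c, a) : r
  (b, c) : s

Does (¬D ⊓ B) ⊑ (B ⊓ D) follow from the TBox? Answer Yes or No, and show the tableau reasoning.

1. (¬D ⊓ B) ⊑ (B ⊓ D)  ⇔  ((¬D ⊓ B) ⊓ (¬B ⊔ ¬D)) unsat w.r.t. T
   open: L(x₀) ⊇ {B, C, ¬D, ∀r.⊥}
2. Hence (¬D ⊓ B) ⊑ (B ⊓ D): not entailed.

No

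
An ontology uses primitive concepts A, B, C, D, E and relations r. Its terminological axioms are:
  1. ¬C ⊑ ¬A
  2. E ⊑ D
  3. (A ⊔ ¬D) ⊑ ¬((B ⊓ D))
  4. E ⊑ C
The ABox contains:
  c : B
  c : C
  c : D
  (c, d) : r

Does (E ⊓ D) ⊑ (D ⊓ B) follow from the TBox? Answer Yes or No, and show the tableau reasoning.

No

1. (E ⊓ D) ⊑ (D ⊓ B)  ⇔  ((E ⊓ D) ⊓ (¬D ⊔ ¬B)) unsat w.r.t. T
   apply at x₀: E⊑C
   open: L(x₀) ⊇ {C, D, E, ¬A, ¬B}
2. Hence (E ⊓ D) ⊑ (D ⊓ B): not entailed.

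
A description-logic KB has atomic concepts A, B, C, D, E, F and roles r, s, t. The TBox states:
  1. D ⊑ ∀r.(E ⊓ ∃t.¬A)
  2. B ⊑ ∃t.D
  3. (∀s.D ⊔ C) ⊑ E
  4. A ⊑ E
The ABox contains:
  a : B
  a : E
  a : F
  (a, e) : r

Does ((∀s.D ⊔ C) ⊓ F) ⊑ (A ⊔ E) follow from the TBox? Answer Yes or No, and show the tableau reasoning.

1. ((∀s.D ⊔ C) ⊓ F) ⊑ (A ⊔ E)  ⇔  (((∀s.D ⊔ C) ⊓ F) ⊓ (¬A ⊓ ¬E)) unsat w.r.t. T
   all branches close; clash {E, ¬E} at x₀
2. Hence ((∀s.D ⊔ C) ⊓ F) ⊑ (A ⊔ E): entailed.

Yes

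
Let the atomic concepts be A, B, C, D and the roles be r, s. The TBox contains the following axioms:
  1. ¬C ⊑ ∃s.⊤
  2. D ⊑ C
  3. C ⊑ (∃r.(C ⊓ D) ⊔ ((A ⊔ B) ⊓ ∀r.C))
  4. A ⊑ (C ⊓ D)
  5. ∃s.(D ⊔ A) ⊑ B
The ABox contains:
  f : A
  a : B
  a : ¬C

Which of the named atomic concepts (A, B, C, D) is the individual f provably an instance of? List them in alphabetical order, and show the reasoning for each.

{A, C, D}

1. f : A?  L(f) = {A} ∪ {¬A}
   clash {A, ¬A} at f — f ∈ A
2. f : B?  L(f) = {A} ∪ {¬B}
   apply at f: A⊑(C ⊓ D)
   open: L(f) ⊇ {A, C, D, ¬B, ∀s.(¬D ⊓ ¬A), …} (+ ∃-successors) — f ∉ B possible
3. f : C?  L(f) = {A} ∪ {¬C}
   clash {C, ¬C} at f — f ∈ C
4. f : D?  L(f) = {A} ∪ {¬D}
   clash {D, ¬D} at f — f ∈ D
5. Entailed for f: {A, C, D}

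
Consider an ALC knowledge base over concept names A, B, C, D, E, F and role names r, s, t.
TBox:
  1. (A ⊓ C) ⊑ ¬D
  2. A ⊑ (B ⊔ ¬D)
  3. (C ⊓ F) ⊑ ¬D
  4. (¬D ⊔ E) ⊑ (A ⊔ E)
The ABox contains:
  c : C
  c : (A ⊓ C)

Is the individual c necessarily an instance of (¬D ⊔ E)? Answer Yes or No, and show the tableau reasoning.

1. c : (¬D ⊔ E)?  L(c) = {C, (A ⊓ C)} ∪ {(D ⊓ ¬E)}
   clash {D, ¬D} at c — c ∈ (¬D ⊔ E)
2. Hence c : (¬D ⊔ E): entailed.

Yes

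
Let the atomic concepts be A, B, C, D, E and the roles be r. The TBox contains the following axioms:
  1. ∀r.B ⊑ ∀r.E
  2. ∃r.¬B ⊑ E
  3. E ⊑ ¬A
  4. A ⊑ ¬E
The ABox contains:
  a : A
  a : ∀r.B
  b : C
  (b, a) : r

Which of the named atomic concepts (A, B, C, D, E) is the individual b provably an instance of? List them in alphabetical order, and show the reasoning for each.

{C, E}

1. b : A?  L(b) = {C} ∪ {¬A}
   open: L(b) ⊇ {C, E, ¬A, ∃r.¬B} (+ ∃-successors) — b ∉ A possible
2. b : B?  L(b) = {C} ∪ {¬B}
   open: L(b) ⊇ {C, E, ¬A, ¬B, ∃r.¬B} (+ ∃-successors) — b ∉ B possible
3. b : C?  L(b) = {C} ∪ {¬C}
   clash {C, ¬C} at b — b ∈ C
4. b : D?  L(b) = {C} ∪ {¬D}
   open: L(b) ⊇ {C, E, ¬A, ¬D, ∃r.¬B} (+ ∃-successors) — b ∉ D possible
5. b : E?  L(b) = {C} ∪ {¬E}
   clash {E, ¬E} at b — b ∈ E
6. Entailed for b: {C, E}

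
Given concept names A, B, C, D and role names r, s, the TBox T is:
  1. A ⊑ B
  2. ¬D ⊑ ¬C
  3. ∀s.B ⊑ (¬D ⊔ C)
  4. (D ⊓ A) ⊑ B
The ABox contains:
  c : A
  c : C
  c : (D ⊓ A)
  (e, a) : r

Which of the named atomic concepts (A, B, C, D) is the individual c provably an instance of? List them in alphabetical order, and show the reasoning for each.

{A, B, C, D}

1. c : A?  L(c) = {A, C, (D ⊓ A)} ∪ {¬A}
   clash {A, ¬A} at c — c ∈ A
2. c : B?  L(c) = {A, C, (D ⊓ A)} ∪ {¬B}
   clash {B, ¬B} at c — c ∈ B
3. c : C?  L(c) = {A, C, (D ⊓ A)} ∪ {¬C}
   clash {C, ¬C} at c — c ∈ C
4. c : D?  L(c) = {A, C, (D ⊓ A)} ∪ {¬D}
   clash {D, ¬D} at c — c ∈ D
5. Entailed for c: {A, B, C, D}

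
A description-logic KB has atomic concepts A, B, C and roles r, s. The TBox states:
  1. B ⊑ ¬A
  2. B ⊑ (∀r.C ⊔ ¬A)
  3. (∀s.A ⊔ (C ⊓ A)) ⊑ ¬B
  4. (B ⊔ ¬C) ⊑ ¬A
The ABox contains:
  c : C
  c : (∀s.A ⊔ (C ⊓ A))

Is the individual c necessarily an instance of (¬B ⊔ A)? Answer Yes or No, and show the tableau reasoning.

Yes

1. c : (¬B ⊔ A)?  L(c) = {C, (∀s.A ⊔ (C ⊓ A))} ∪ {(B ⊓ ¬A)}
   clash {A, ¬A} at c — c ∈ (¬B ⊔ A)
2. Hence c : (¬B ⊔ A): entailed.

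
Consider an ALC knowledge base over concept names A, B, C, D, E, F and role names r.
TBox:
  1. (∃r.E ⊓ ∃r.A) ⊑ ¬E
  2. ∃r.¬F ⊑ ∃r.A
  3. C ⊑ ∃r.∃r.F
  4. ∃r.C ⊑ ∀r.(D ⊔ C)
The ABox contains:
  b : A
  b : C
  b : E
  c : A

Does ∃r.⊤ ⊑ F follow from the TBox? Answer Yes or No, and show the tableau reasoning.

1. ∃r.⊤ ⊑ F  ⇔  (∃r.⊤ ⊓ ¬F) unsat w.r.t. T
   open: L(x₀) ⊇ {¬C, ¬F, ∀r.F, ∀r.¬C, ∀r.¬E, …} (+ ∃-successors)
2. Hence ∃r.⊤ ⊑ F: not entailed.

No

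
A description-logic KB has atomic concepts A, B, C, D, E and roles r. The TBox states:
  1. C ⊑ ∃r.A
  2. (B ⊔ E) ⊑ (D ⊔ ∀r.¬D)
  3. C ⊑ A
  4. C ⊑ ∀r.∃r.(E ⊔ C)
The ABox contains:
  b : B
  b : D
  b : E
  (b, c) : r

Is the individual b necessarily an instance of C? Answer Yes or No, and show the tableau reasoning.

1. b : C?  L(b) = {B, D, E} ∪ {¬C}
   open: L(b) ⊇ {B, D, E, ¬C} — b ∉ C possible
2. Hence b : C: not entailed.

No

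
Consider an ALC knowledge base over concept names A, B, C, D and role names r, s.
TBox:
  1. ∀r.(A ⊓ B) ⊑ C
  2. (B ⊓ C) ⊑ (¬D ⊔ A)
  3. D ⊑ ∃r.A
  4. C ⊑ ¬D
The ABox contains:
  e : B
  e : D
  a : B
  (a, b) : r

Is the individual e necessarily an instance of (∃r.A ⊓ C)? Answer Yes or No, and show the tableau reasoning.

1. e : (∃r.A ⊓ C)?  L(e) = {B, D} ∪ {(∀r.¬A ⊔ ¬C)}
   apply at e: D⊑∃r.A
   open: L(e) ⊇ {B, D, ¬C, ∃r.(¬A ⊔ ¬B), ∃r.A} (+ ∃-successors) — e ∉ (∃r.A ⊓ C) possible
2. Hence e : (∃r.A ⊓ C): not entailed.

No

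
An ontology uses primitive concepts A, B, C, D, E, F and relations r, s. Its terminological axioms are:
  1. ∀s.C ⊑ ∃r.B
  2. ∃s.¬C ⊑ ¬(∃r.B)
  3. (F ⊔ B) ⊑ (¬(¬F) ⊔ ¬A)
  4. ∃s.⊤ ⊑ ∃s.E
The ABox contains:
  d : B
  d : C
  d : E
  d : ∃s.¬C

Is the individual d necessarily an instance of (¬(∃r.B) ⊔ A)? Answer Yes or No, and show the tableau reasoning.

Yes

1. d : (¬(∃r.B) ⊔ A)?  L(d) = {B, C, E, ∃s.¬C} ∪ {(∃r.B ⊓ ¬A)}
   clash {B, ¬B} at an ∃-successor — d ∈ (¬(∃r.B) ⊔ A)
2. Hence d : (¬(∃r.B) ⊔ A): entailed.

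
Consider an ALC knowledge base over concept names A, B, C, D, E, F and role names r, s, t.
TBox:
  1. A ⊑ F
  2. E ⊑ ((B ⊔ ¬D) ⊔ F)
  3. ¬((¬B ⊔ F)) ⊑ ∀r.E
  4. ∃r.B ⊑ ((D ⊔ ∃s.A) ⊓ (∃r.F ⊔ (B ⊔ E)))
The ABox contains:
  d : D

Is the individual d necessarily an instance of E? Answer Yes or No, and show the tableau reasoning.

No

1. d : E?  L(d) = {D} ∪ {¬E}
   open: L(d) ⊇ {D, ¬A, ¬B, ¬E, ∀r.¬B} — d ∉ E possible
2. Hence d : E: not entailed.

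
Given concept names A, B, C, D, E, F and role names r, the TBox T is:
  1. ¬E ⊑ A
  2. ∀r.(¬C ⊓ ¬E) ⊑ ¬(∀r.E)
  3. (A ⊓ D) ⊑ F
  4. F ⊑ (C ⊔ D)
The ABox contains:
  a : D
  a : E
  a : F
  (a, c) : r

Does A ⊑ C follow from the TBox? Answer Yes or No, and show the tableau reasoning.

No

1. A ⊑ C  ⇔  (A ⊓ ¬C) unsat w.r.t. T
   open: L(x₀) ⊇ {A, ¬C, ¬D, ¬F, ∃r.(C ⊔ E)} (+ ∃-successors)
2. Hence A ⊑ C: not entailed.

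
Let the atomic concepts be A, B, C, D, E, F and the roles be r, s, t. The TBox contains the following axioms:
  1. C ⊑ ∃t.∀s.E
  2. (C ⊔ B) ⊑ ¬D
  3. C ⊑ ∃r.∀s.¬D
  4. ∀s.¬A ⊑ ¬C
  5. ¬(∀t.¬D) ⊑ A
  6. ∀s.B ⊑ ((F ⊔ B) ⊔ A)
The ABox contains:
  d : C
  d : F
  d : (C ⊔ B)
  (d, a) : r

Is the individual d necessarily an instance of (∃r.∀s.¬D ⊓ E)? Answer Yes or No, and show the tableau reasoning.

1. d : (∃r.∀s.¬D ⊓ E)?  L(d) = {C, F, (C ⊔ B)} ∪ {(∀r.∃s.D ⊔ ¬E)}
   apply at d: C⊑∃t.∀s.E; (C ⊔ B)⊑¬D; C⊑∃r.∀s.¬D
   open: L(d) ⊇ {C, F, ¬D, ¬E, ∀t.¬D, …} (+ ∃-successors) — d ∉ (∃r.∀s.¬D ⊓ E) possible
2. Hence d : (∃r.∀s.¬D ⊓ E): not entailed.

No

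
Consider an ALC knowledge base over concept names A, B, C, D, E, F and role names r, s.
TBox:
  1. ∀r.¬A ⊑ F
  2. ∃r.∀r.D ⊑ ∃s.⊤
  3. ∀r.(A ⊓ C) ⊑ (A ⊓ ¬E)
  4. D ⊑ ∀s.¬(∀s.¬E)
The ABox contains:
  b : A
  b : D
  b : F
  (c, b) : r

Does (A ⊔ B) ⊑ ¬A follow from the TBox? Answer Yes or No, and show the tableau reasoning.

1. (A ⊔ B) ⊑ ¬A  ⇔  ((A ⊔ B) ⊓ A) unsat w.r.t. T
   open: L(x₀) ⊇ {A, ¬D, ∀r.∃r.¬D, ∃r.(¬A ⊔ ¬C), ∃r.A} (+ ∃-successors)
2. Hence (A ⊔ B) ⊑ ¬A: not entailed.

No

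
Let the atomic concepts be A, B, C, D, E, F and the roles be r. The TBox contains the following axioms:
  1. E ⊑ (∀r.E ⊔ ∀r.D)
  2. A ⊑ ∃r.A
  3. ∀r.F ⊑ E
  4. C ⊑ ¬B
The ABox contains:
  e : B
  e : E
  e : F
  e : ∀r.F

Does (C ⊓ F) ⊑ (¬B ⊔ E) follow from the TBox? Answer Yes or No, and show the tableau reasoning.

Yes

1. (C ⊓ F) ⊑ (¬B ⊔ E)  ⇔  ((C ⊓ F) ⊓ (B ⊓ ¬E)) unsat w.r.t. T
   all branches close; clash {B, ¬B} at x₀
2. Hence (C ⊓ F) ⊑ (¬B ⊔ E): entailed.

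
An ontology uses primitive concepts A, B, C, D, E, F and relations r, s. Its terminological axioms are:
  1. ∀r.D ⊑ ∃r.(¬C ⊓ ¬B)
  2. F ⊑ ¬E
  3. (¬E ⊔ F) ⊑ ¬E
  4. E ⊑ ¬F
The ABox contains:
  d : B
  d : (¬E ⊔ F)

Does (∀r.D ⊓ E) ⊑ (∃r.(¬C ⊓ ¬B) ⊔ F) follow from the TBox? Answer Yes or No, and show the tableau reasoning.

1. (∀r.D ⊓ E) ⊑ (∃r.(¬C ⊓ ¬B) ⊔ F)  ⇔  ((∀r.D ⊓ E) ⊓ (∀r.(C ⊔ B) ⊓ ¬F)) unsat w.r.t. T
   all branches close; clash {E, ¬E} at x₀
2. Hence (∀r.D ⊓ E) ⊑ (∃r.(¬C ⊓ ¬B) ⊔ F): entailed.

Yes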